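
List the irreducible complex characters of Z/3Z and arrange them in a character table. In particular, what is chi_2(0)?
Character table of Z/3Z (irreps indexed chi_0,...,chi_2 with chi_k(m) = zeta_3^(k*m), zeta_3 = exp(2*pi*i/3)):
  irrep \ class  {0} (size 1)  {1} (size 1)    {2} (size 1)  
  chi_0          1             1               1             
  chi_1          1             exp(2*I*pi/3)   exp(-2*I*pi/3)
  chi_2          1             exp(-2*I*pi/3)  exp(2*I*pi/3) 

Spot check: chi_2(0) = zeta_3^(2*0) = zeta_3^0 = 1.

Derivation: Z/3Z is abelian, so all 3 irreducible complex representations are 1-dimensional. They are given by chi_k(m) = zeta_3^(k*m) for k = 0,...,2. Row orthogonality: sum_m chi_k(m) conj(chi_l(m)) = 3 * [k = l].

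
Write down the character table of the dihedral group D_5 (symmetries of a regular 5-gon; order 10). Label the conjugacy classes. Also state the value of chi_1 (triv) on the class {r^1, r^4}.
Conjugacy classes: {e} of size 1, {r^1, r^4} of size 2, {r^2, r^3} of size 2, {s, sr, ..., sr^4} of size 5.
Character table:
  irrep \ class              {e} (size 1)  {r^1, r^4} (size 2)  {r^2, r^3} (size 2)  {s, sr, ..., sr^4} (size 5)
  chi_1 (triv)               1             1                    1                    1                          
  chi_2 (sign: r->1, s->-1)  1             1                    1                    -1                         
  chi_3 (2d, j=1)            2             -1/2 + sqrt(5)/2     -sqrt(5)/2 - 1/2     0                          
  chi_4 (2d, j=2)            2             -sqrt(5)/2 - 1/2     -1/2 + sqrt(5)/2     0                          

Spot check: chi_1 (triv) on {r^1, r^4} = 1.

Explanation: D_5 has order 2*5 = 10 with 4 conjugacy classes, hence 4 irreducibles. Sum of squared dims 1 + 1 + 4 + 4 = 10 = |G|. Linear characters come from the abelianisation; the 2-dimensional irreps have character r^k -> 2*cos(2*pi*j*k/5), reflections -> 0.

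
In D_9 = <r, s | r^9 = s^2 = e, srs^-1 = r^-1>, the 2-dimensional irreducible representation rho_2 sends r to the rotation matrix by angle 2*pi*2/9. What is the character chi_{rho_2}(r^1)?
chi_{rho_2}(r^1) = 2*cos(2*pi*2*1/9) = 2*cos(4*pi/9)

Details: rho_2(r^1) is rotation by angle 2*pi*2*1/9, whose trace is 2*cos(2*pi*2*1/9) = 2*cos(4*pi/9).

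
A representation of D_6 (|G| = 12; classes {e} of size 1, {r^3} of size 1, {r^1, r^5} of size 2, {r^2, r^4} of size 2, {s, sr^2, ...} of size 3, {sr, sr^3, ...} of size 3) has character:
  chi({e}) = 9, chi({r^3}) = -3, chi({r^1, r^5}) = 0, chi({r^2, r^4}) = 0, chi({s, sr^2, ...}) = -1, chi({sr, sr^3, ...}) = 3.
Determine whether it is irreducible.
Not irreducible (reducible): <chi, chi> = 10 > 1.

Explanation: <chi, chi> = (1/|G|) sum_C |C| * |chi(C)|^2 = (1/12)[1*|9|^2 + 1*|-3|^2 + 2*|0|^2 + 2*|0|^2 + 3*|-1|^2 + 3*|3|^2]
  = (1/12)[(81) + (9) + (0) + (0) + (3) + (27)] = 120/12 = 10.
A character is irreducible iff <chi, chi> = 1, so this representation is reducible.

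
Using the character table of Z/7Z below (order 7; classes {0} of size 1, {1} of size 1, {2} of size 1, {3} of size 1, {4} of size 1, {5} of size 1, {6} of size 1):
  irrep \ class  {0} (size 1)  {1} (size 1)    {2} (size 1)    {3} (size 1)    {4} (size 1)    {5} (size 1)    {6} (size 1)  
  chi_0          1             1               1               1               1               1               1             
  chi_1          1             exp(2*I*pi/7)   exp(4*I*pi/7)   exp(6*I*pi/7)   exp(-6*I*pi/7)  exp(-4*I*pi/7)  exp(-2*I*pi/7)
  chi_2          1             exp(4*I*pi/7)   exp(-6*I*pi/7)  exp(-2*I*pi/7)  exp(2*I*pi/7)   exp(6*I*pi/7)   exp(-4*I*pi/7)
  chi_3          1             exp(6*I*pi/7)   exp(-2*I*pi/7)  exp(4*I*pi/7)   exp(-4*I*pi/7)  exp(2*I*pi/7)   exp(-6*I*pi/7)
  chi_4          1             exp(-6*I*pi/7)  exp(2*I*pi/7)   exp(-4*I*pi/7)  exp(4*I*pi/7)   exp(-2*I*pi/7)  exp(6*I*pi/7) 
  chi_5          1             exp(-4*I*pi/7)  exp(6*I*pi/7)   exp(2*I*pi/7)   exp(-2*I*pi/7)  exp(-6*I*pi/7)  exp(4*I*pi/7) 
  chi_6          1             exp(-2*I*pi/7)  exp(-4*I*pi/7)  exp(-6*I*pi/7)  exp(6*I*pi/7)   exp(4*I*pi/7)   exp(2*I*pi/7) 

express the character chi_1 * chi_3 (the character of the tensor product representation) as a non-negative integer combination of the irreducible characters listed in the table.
chi_1 tensor chi_3 = chi_4 (all other irreducibles have multiplicity 0).

Argument: The character of a tensor product is the pointwise product (chi_1 * chi_3)(C) = chi_1(C) * chi_3(C):
  {0}: (1)*(1), {1}: (exp(2*I*pi/7))*(exp(6*I*pi/7)), {2}: (exp(4*I*pi/7))*(exp(-2*I*pi/7)), {3}: (exp(6*I*pi/7))*(exp(4*I*pi/7)), {4}: (exp(-6*I*pi/7))*(exp(-4*I*pi/7)), {5}: (exp(-4*I*pi/7))*(exp(2*I*pi/7)), {6}: (exp(-2*I*pi/7))*(exp(-6*I*pi/7))
so (chi_1 * chi_3) takes values
  {0} -> 1, {1} -> exp(-6*I*pi/7), {2} -> exp(2*I*pi/7), {3} -> exp(-4*I*pi/7), {4} -> exp(4*I*pi/7), {5} -> exp(-2*I*pi/7), {6} -> exp(6*I*pi/7).
Now take the inner product of this character with each irreducible chi from the table, <chi_1*chi_3, chi> = (1/7) sum_C |C| (chi_1*chi_3)(C) conj(chi(C)):
  <chi_1*chi_3, chi_0> = (1/7)[1*(1)*conj(1) + 1*(exp(-6*I*pi/7))*conj(1) + 1*(exp(2*I*pi/7))*conj(1) + 1*(exp(-4*I*pi/7))*conj(1) + 1*(exp(4*I*pi/7))*conj(1) + 1*(exp(-2*I*pi/7))*conj(1) + 1*(exp(6*I*pi/7))*conj(1)]
      = (1/7)[(1) + (exp(-6*I*pi/7)) + (exp(2*I*pi/7)) + (exp(-4*I*pi/7)) + (exp(4*I*pi/7)) + (exp(-2*I*pi/7)) + (exp(6*I*pi/7))] = 0/7 = 0
  <chi_1*chi_3, chi_1> = (1/7)[1*(1)*conj(1) + 1*(exp(-6*I*pi/7))*conj(exp(2*I*pi/7)) + 1*(exp(2*I*pi/7))*conj(exp(4*I*pi/7)) + 1*(exp(-4*I*pi/7))*conj(exp(6*I*pi/7)) + 1*(exp(4*I*pi/7))*conj(exp(-6*I*pi/7)) + 1*(exp(-2*I*pi/7))*conj(exp(-4*I*pi/7)) + 1*(exp(6*I*pi/7))*conj(exp(-2*I*pi/7))]
      = (1/7)[(1) + (exp(6*I*pi/7)) + (exp(-2*I*pi/7)) + (exp(4*I*pi/7)) + (exp(-4*I*pi/7)) + (exp(2*I*pi/7)) + (exp(-6*I*pi/7))] = 0/7 = 0
  <chi_1*chi_3, chi_2> = (1/7)[1*(1)*conj(1) + 1*(exp(-6*I*pi/7))*conj(exp(4*I*pi/7)) + 1*(exp(2*I*pi/7))*conj(exp(-6*I*pi/7)) + 1*(exp(-4*I*pi/7))*conj(exp(-2*I*pi/7)) + 1*(exp(4*I*pi/7))*conj(exp(2*I*pi/7)) + 1*(exp(-2*I*pi/7))*conj(exp(6*I*pi/7)) + 1*(exp(6*I*pi/7))*conj(exp(-4*I*pi/7))]
      = (1/7)[(1) + (exp(4*I*pi/7)) + (exp(-6*I*pi/7)) + (exp(-2*I*pi/7)) + (exp(2*I*pi/7)) + (exp(6*I*pi/7)) + (exp(-4*I*pi/7))] = 0/7 = 0
  <chi_1*chi_3, chi_3> = (1/7)[1*(1)*conj(1) + 1*(exp(-6*I*pi/7))*conj(exp(6*I*pi/7)) + 1*(exp(2*I*pi/7))*conj(exp(-2*I*pi/7)) + 1*(exp(-4*I*pi/7))*conj(exp(4*I*pi/7)) + 1*(exp(4*I*pi/7))*conj(exp(-4*I*pi/7)) + 1*(exp(-2*I*pi/7))*conj(exp(2*I*pi/7)) + 1*(exp(6*I*pi/7))*conj(exp(-6*I*pi/7))]
      = (1/7)[(1) + (exp(2*I*pi/7)) + (exp(4*I*pi/7)) + (exp(6*I*pi/7)) + (exp(-6*I*pi/7)) + (exp(-4*I*pi/7)) + (exp(-2*I*pi/7))] = 0/7 = 0
  <chi_1*chi_3, chi_4> = (1/7)[1*(1)*conj(1) + 1*(exp(-6*I*pi/7))*conj(exp(-6*I*pi/7)) + 1*(exp(2*I*pi/7))*conj(exp(2*I*pi/7)) + 1*(exp(-4*I*pi/7))*conj(exp(-4*I*pi/7)) + 1*(exp(4*I*pi/7))*conj(exp(4*I*pi/7)) + 1*(exp(-2*I*pi/7))*conj(exp(-2*I*pi/7)) + 1*(exp(6*I*pi/7))*conj(exp(6*I*pi/7))]
      = (1/7)[(1) + (1) + (1) + (1) + (1) + (1) + (1)] = 7/7 = 1
  <chi_1*chi_3, chi_5> = (1/7)[1*(1)*conj(1) + 1*(exp(-6*I*pi/7))*conj(exp(-4*I*pi/7)) + 1*(exp(2*I*pi/7))*conj(exp(6*I*pi/7)) + 1*(exp(-4*I*pi/7))*conj(exp(2*I*pi/7)) + 1*(exp(4*I*pi/7))*conj(exp(-2*I*pi/7)) + 1*(exp(-2*I*pi/7))*conj(exp(-6*I*pi/7)) + 1*(exp(6*I*pi/7))*conj(exp(4*I*pi/7))]
      = (1/7)[(1) + (exp(-2*I*pi/7)) + (exp(-4*I*pi/7)) + (exp(-6*I*pi/7)) + (exp(6*I*pi/7)) + (exp(4*I*pi/7)) + (exp(2*I*pi/7))] = 0/7 = 0
  <chi_1*chi_3, chi_6> = (1/7)[1*(1)*conj(1) + 1*(exp(-6*I*pi/7))*conj(exp(-2*I*pi/7)) + 1*(exp(2*I*pi/7))*conj(exp(-4*I*pi/7)) + 1*(exp(-4*I*pi/7))*conj(exp(-6*I*pi/7)) + 1*(exp(4*I*pi/7))*conj(exp(6*I*pi/7)) + 1*(exp(-2*I*pi/7))*conj(exp(4*I*pi/7)) + 1*(exp(6*I*pi/7))*conj(exp(2*I*pi/7))]
      = (1/7)[(1) + (exp(-4*I*pi/7)) + (exp(6*I*pi/7)) + (exp(2*I*pi/7)) + (exp(-2*I*pi/7)) + (exp(-6*I*pi/7)) + (exp(4*I*pi/7))] = 0/7 = 0
(Exp terms are combined using exp(i*s)*conj(exp(i*t)) = exp(i*(s-t)), and sums of them are collapsed using the identity that for every m > 1 the m distinct m-th roots of unity sum to 0, e.g. 1 + exp(2*I*pi/3) + exp(-2*I*pi/3) = 0.)
Hence the multiplicities are chi_4: 1. Dimension check: dim(chi_1)*dim(chi_3) = 1*1 = 1 and sum (mult * dim) = 1*1 = 1.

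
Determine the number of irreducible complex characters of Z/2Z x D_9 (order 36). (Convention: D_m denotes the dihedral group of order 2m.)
12

Derivation: The number of irreducible complex representations of a finite group equals its number of conjugacy classes. For a direct product, #classes(G x H) = #classes(G) * #classes(H). Z/2Z has 2 classes (abelian), D_9 has 6 classes, so 2 * 6 = 12, so Z/2Z x D_9 (order 36) has exactly 12 irreducible complex representations.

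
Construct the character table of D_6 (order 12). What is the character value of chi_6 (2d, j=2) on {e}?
Conjugacy classes: {e} of size 1, {r^3} of size 1, {r^1, r^5} of size 2, {r^2, r^4} of size 2, {s, sr^2, ...} of size 3, {sr, sr^3, ...} of size 3.
Character table:
  irrep \ class              {e} (size 1)  {r^3} (size 1)  {r^1, r^5} (size 2)  {r^2, r^4} (size 2)  {s, sr^2, ...} (size 3)  {sr, sr^3, ...} (size 3)
  chi_1 (triv)               1             1               1                    1                    1                        1                       
  chi_2 (sign: r->1, s->-1)  1             1               1                    1                    -1                       -1                      
  chi_3 (r->-1, s->1)        1             -1              -1                   1                    1                        -1                      
  chi_4 (r->-1, s->-1)       1             -1              -1                   1                    -1                       1                       
  chi_5 (2d, j=1)            2             -2              1                    -1                   0                        0                       
  chi_6 (2d, j=2)            2             2               -1                   -1                   0                        0                       

Spot check: chi_6 (2d, j=2) on {e} = 2.

D_6 has order 2*6 = 12 with 6 conjugacy classes, hence 6 irreducibles. Sum of squared dims 1 + 1 + 1 + 1 + 4 + 4 = 12 = |G|. Linear characters come from the abelianisation; the 2-dimensional irreps have character r^k -> 2*cos(2*pi*j*k/6), reflections -> 0.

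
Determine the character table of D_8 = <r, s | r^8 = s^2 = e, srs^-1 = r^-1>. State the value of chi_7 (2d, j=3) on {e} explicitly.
Conjugacy classes: {e} of size 1, {r^4} of size 1, {r^1, r^7} of size 2, {r^2, r^6} of size 2, {r^3, r^5} of size 2, {s, sr^2, ...} of size 4, {sr, sr^3, ...} of size 4.
Character table:
  irrep \ class              {e} (size 1)  {r^4} (size 1)  {r^1, r^7} (size 2)  {r^2, r^6} (size 2)  {r^3, r^5} (size 2)  {s, sr^2, ...} (size 4)  {sr, sr^3, ...} (size 4)
  chi_1 (triv)               1             1               1                    1                    1                    1                        1                       
  chi_2 (sign: r->1, s->-1)  1             1               1                    1                    1                    -1                       -1                      
  chi_3 (r->-1, s->1)        1             1               -1                   1                    -1                   1                        -1                      
  chi_4 (r->-1, s->-1)       1             1               -1                   1                    -1                   -1                       1                       
  chi_5 (2d, j=1)            2             -2              sqrt(2)              0                    -sqrt(2)             0                        0                       
  chi_6 (2d, j=2)            2             2               0                    -2                   0                    0                        0                       
  chi_7 (2d, j=3)            2             -2              -sqrt(2)             0                    sqrt(2)              0                        0                       

Spot check: chi_7 (2d, j=3) on {e} = 2.

Argument: D_8 has order 2*8 = 16 with 7 conjugacy classes, hence 7 irreducibles. Sum of squared dims 1 + 1 + 1 + 1 + 4 + 4 + 4 = 16 = |G|. Linear characters come from the abelianisation; the 2-dimensional irreps have character r^k -> 2*cos(2*pi*j*k/8), reflections -> 0.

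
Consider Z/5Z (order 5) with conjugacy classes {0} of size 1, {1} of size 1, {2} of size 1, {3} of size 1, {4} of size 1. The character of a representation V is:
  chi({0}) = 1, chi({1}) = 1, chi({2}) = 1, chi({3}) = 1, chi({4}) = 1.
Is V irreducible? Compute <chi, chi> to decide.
Irreducible: <chi, chi> = 1.

Proof sketch: <chi, chi> = (1/|G|) sum_C |C| * |chi(C)|^2 = (1/5)[1*|1|^2 + 1*|1|^2 + 1*|1|^2 + 1*|1|^2 + 1*|1|^2]
  = (1/5)[(1) + (1) + (1) + (1) + (1)] = 5/5 = 1.
(Exp terms are combined using exp(i*s)*conj(exp(i*t)) = exp(i*(s-t)), and sums of them are collapsed using the identity that for every m > 1 the m distinct m-th roots of unity sum to 0, e.g. 1 + exp(2*I*pi/3) + exp(-2*I*pi/3) = 0.)
A character is irreducible iff <chi, chi> = 1, so this representation is irreducible.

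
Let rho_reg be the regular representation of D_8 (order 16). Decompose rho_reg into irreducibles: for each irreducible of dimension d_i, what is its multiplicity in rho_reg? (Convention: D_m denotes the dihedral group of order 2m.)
Each irreducible V_i of dimension d_i appears with multiplicity d_i, i.e. rho_reg = (direct sum over all irreducibles V_i) d_i V_i. The irreducible dimensions for D_8 are 1, 1, 1, 1, 2, 2, 2: 4 irreducibles of dimension 1, each with multiplicity 1; 3 irreducibles of dimension 2, each with multiplicity 2. Total dimension 4*1*1 + 3*2*2 = 16 = |G|.

Proof sketch: General theorem: in the regular representation of a finite group G, each irreducible appears with multiplicity equal to its dimension. Check: dim(rho_reg) = sum d_i^2 = 1 + 1 + 1 + 1 + 4 + 4 + 4 = 16 = |G|.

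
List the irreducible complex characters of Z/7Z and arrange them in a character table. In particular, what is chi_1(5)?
Character table of Z/7Z (irreps indexed chi_0,...,chi_6 with chi_k(m) = zeta_7^(k*m), zeta_7 = exp(2*pi*i/7)):
  irrep \ class  {0} (size 1)  {1} (size 1)    {2} (size 1)    {3} (size 1)    {4} (size 1)    {5} (size 1)    {6} (size 1)  
  chi_0          1             1               1               1               1               1               1             
  chi_1          1             exp(2*I*pi/7)   exp(4*I*pi/7)   exp(6*I*pi/7)   exp(-6*I*pi/7)  exp(-4*I*pi/7)  exp(-2*I*pi/7)
  chi_2          1             exp(4*I*pi/7)   exp(-6*I*pi/7)  exp(-2*I*pi/7)  exp(2*I*pi/7)   exp(6*I*pi/7)   exp(-4*I*pi/7)
  chi_3          1             exp(6*I*pi/7)   exp(-2*I*pi/7)  exp(4*I*pi/7)   exp(-4*I*pi/7)  exp(2*I*pi/7)   exp(-6*I*pi/7)
  chi_4          1             exp(-6*I*pi/7)  exp(2*I*pi/7)   exp(-4*I*pi/7)  exp(4*I*pi/7)   exp(-2*I*pi/7)  exp(6*I*pi/7) 
  chi_5          1             exp(-4*I*pi/7)  exp(6*I*pi/7)   exp(2*I*pi/7)   exp(-2*I*pi/7)  exp(-6*I*pi/7)  exp(4*I*pi/7) 
  chi_6          1             exp(-2*I*pi/7)  exp(-4*I*pi/7)  exp(-6*I*pi/7)  exp(6*I*pi/7)   exp(4*I*pi/7)   exp(2*I*pi/7) 

Spot check: chi_1(5) = zeta_7^(1*5) = zeta_7^5 = exp(-4*I*pi/7).

Working: Z/7Z is abelian, so all 7 irreducible complex representations are 1-dimensional. They are given by chi_k(m) = zeta_7^(k*m) for k = 0,...,6. Row orthogonality: sum_m chi_k(m) conj(chi_l(m)) = 7 * [k = l].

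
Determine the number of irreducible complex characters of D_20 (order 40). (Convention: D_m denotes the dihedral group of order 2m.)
13

Justification: The number of irreducible complex representations of a finite group equals its number of conjugacy classes. D_20 has 13 conjugacy classes (n/2 + 3 for n even), so D_20 (order 40) has exactly 13 irreducible complex representations.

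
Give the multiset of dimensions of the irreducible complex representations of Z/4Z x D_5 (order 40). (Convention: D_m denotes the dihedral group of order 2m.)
Dimensions: 1, 1, 1, 1, 1, 1, 1, 1, 2, 2, 2, 2, 2, 2, 2, 2

Justification: There are 16 irreducibles (= number of conjugacy classes). Their dimensions d_i satisfy sum d_i^2 = |G| = 40: 1 + 1 + 1 + 1 + 1 + 1 + 1 + 1 + 4 + 4 + 4 + 4 + 4 + 4 + 4 + 4 = 40. (For the product with Z/4Z: each of the 4 1-dim characters of Z/4Z tensors with each irrep of D_5, giving 4 copies of each D_5-dimension.)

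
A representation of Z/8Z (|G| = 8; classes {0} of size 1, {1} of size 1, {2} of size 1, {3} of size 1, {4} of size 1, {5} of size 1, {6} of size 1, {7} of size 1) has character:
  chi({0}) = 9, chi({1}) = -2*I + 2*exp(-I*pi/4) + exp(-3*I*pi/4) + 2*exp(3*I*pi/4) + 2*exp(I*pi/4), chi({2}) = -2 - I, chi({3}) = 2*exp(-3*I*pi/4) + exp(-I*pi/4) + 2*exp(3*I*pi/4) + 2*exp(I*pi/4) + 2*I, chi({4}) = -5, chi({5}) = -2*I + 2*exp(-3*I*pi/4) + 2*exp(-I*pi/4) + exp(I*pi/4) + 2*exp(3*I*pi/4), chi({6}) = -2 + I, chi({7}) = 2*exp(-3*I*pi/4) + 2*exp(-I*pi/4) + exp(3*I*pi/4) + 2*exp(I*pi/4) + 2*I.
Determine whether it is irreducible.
Not irreducible (reducible): <chi, chi> = 17 > 1.

<chi, chi> = (1/|G|) sum_C |C| * |chi(C)|^2 = (1/8)[1*|9|^2 + 1*|-2*I + 2*exp(-I*pi/4) + exp(-3*I*pi/4) + 2*exp(3*I*pi/4) + 2*exp(I*pi/4)|^2 + 1*|-2 - I|^2 + 1*|2*exp(-3*I*pi/4) + exp(-I*pi/4) + 2*exp(3*I*pi/4) + 2*exp(I*pi/4) + 2*I|^2 + 1*|-5|^2 + 1*|-2*I + 2*exp(-3*I*pi/4) + 2*exp(-I*pi/4) + exp(I*pi/4) + 2*exp(3*I*pi/4)|^2 + 1*|-2 + I|^2 + 1*|2*exp(-3*I*pi/4) + 2*exp(-I*pi/4) + exp(3*I*pi/4) + 2*exp(I*pi/4) + 2*I|^2]
  = (1/8)[(81) + (5 + 2*exp(-3*I*pi/4) - 2*exp(-I*pi/4)) + (5) + (5 - 2*exp(3*I*pi/4) + 2*exp(I*pi/4)) + (25) + (5 - 2*exp(3*I*pi/4) + 2*exp(I*pi/4)) + (5) + (5 + 2*exp(-3*I*pi/4) - 2*exp(-I*pi/4))] = 136/8 = 17.
(Exp terms are combined using exp(i*s)*conj(exp(i*t)) = exp(i*(s-t)), and sums of them are collapsed using the identity that for every m > 1 the m distinct m-th roots of unity sum to 0, e.g. 1 + exp(2*I*pi/3) + exp(-2*I*pi/3) = 0.)
A character is irreducible iff <chi, chi> = 1, so this representation is reducible.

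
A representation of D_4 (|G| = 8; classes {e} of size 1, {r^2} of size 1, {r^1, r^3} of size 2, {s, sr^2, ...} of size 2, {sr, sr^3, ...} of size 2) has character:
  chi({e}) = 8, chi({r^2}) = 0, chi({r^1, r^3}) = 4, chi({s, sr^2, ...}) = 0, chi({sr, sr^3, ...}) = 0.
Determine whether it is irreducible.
Not irreducible (reducible): <chi, chi> = 12 > 1.

Justification: <chi, chi> = (1/|G|) sum_C |C| * |chi(C)|^2 = (1/8)[1*|8|^2 + 1*|0|^2 + 2*|4|^2 + 2*|0|^2 + 2*|0|^2]
  = (1/8)[(64) + (0) + (32) + (0) + (0)] = 96/8 = 12.
A character is irreducible iff <chi, chi> = 1, so this representation is reducible.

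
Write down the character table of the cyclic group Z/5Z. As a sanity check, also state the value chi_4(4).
Character table of Z/5Z (irreps indexed chi_0,...,chi_4 with chi_k(m) = zeta_5^(k*m), zeta_5 = exp(2*pi*i/5)):
  irrep \ class  {0} (size 1)  {1} (size 1)    {2} (size 1)    {3} (size 1)    {4} (size 1)  
  chi_0          1             1               1               1               1             
  chi_1          1             exp(2*I*pi/5)   exp(4*I*pi/5)   exp(-4*I*pi/5)  exp(-2*I*pi/5)
  chi_2          1             exp(4*I*pi/5)   exp(-2*I*pi/5)  exp(2*I*pi/5)   exp(-4*I*pi/5)
  chi_3          1             exp(-4*I*pi/5)  exp(2*I*pi/5)   exp(-2*I*pi/5)  exp(4*I*pi/5) 
  chi_4          1             exp(-2*I*pi/5)  exp(-4*I*pi/5)  exp(4*I*pi/5)   exp(2*I*pi/5) 

Spot check: chi_4(4) = zeta_5^(4*4) = zeta_5^16 = exp(2*I*pi/5).

Derivation: Z/5Z is abelian, so all 5 irreducible complex representations are 1-dimensional. They are given by chi_k(m) = zeta_5^(k*m) for k = 0,...,4. Row orthogonality: sum_m chi_k(m) conj(chi_l(m)) = 5 * [k = l].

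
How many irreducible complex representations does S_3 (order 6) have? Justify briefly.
3

Solution. The number of irreducible complex representations of a finite group equals its number of conjugacy classes. Conjugacy classes in S_3 correspond to cycle types, i.e. partitions of 3; there are p(3) = 3 of them, so S_3 (order 6) has exactly 3 irreducible complex representations.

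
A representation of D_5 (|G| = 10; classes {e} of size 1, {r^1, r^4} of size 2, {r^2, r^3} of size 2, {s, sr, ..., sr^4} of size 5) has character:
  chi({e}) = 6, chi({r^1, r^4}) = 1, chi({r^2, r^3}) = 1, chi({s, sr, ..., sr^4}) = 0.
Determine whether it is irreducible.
Not irreducible (reducible): <chi, chi> = 4 > 1.

Reasoning: <chi, chi> = (1/|G|) sum_C |C| * |chi(C)|^2 = (1/10)[1*|6|^2 + 2*|1|^2 + 2*|1|^2 + 5*|0|^2]
  = (1/10)[(36) + (2) + (2) + (0)] = 40/10 = 4.
A character is irreducible iff <chi, chi> = 1, so this representation is reducible.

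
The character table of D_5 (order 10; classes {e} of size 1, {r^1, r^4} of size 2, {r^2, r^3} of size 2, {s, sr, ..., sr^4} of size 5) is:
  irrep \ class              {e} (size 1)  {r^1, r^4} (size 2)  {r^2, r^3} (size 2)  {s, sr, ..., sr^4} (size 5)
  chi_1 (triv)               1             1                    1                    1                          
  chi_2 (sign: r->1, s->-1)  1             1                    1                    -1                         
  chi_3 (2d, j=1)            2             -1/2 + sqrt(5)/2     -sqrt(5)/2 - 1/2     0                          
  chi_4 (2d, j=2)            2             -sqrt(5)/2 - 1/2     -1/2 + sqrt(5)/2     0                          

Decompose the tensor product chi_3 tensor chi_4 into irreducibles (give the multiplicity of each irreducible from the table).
chi_3 tensor chi_4 = chi_3 + chi_4 (all other irreducibles have multiplicity 0).

Working: The character of a tensor product is the pointwise product (chi_3 * chi_4)(C) = chi_3(C) * chi_4(C):
  {e}: (2)*(2), {r^1, r^4}: (-1/2 + sqrt(5)/2)*(-sqrt(5)/2 - 1/2), {r^2, r^3}: (-sqrt(5)/2 - 1/2)*(-1/2 + sqrt(5)/2), {s, sr, ..., sr^4}: (0)*(0)
so (chi_3 * chi_4) takes values
  {e} -> 4, {r^1, r^4} -> -1, {r^2, r^3} -> -1, {s, sr, ..., sr^4} -> 0.
Now take the inner product of this character with each irreducible chi from the table, <chi_3*chi_4, chi> = (1/10) sum_C |C| (chi_3*chi_4)(C) conj(chi(C)):
  <chi_3*chi_4, chi_1> = (1/10)[1*(4)*conj(1) + 2*(-1)*conj(1) + 2*(-1)*conj(1) + 5*(0)*conj(1)]
      = (1/10)[(4) + (-2) + (-2) + (0)] = 0/10 = 0
  <chi_3*chi_4, chi_2> = (1/10)[1*(4)*conj(1) + 2*(-1)*conj(1) + 2*(-1)*conj(1) + 5*(0)*conj(-1)]
      = (1/10)[(4) + (-2) + (-2) + (0)] = 0/10 = 0
  <chi_3*chi_4, chi_3> = (1/10)[1*(4)*conj(2) + 2*(-1)*conj(-1/2 + sqrt(5)/2) + 2*(-1)*conj(-sqrt(5)/2 - 1/2) + 5*(0)*conj(0)]
      = (1/10)[(8) + (1 - sqrt(5)) + (1 + sqrt(5)) + (0)] = 10/10 = 1
  <chi_3*chi_4, chi_4> = (1/10)[1*(4)*conj(2) + 2*(-1)*conj(-sqrt(5)/2 - 1/2) + 2*(-1)*conj(-1/2 + sqrt(5)/2) + 5*(0)*conj(0)]
      = (1/10)[(8) + (1 + sqrt(5)) + (1 - sqrt(5)) + (0)] = 10/10 = 1
Hence the multiplicities are chi_3: 1, chi_4: 1. Dimension check: dim(chi_3)*dim(chi_4) = 2*2 = 4 and sum (mult * dim) = 1*2 + 1*2 = 4.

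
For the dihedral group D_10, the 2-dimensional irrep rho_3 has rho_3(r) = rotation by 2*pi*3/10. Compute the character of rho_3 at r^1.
chi_{rho_3}(r^1) = 2*cos(2*pi*3*1/10) = 1/2 - sqrt(5)/2

Working: rho_3(r^1) is rotation by angle 2*pi*3*1/10, whose trace is 2*cos(2*pi*3*1/10) = 1/2 - sqrt(5)/2.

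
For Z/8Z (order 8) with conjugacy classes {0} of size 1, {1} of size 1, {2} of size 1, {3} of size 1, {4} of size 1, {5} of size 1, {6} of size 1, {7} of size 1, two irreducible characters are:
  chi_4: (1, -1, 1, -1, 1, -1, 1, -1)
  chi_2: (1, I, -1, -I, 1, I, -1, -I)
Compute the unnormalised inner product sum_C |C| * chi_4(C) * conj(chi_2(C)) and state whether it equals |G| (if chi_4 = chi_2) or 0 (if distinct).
Sum = 0; so <chi_4, chi_2> = 0 (distinct irreducibles are orthogonal).

Explanation: Compute term by term over conjugacy classes (|C| * chi_4(C) * conj(chi_2(C))):
  1*(1)*conj(1) + 1*(-1)*conj(I) + 1*(1)*conj(-1) + 1*(-1)*conj(-I) + 1*(1)*conj(1) + 1*(-1)*conj(I) + 1*(1)*conj(-1) + 1*(-1)*conj(-I)
  = (1) + (I) + (-1) + (-I) + (1) + (I) + (-1) + (-I)
  = 0.
(Exp terms are combined using exp(i*s)*conj(exp(i*t)) = exp(i*(s-t)), and sums of them are collapsed using the identity that for every m > 1 the m distinct m-th roots of unity sum to 0, e.g. 1 + exp(2*I*pi/3) + exp(-2*I*pi/3) = 0.)
Dividing by |G| = 8 gives 0/8 = 0, matching the row-orthogonality relation <chi_4, chi_2> = [chi_4 = chi_2].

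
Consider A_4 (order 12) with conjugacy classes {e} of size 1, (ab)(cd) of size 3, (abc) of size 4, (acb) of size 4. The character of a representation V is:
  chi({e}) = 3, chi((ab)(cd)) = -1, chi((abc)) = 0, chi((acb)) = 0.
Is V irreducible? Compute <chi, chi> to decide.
Irreducible: <chi, chi> = 1.

Proof sketch: <chi, chi> = (1/|G|) sum_C |C| * |chi(C)|^2 = (1/12)[1*|3|^2 + 3*|-1|^2 + 4*|0|^2 + 4*|0|^2]
  = (1/12)[(9) + (3) + (0) + (0)] = 12/12 = 1.
(Exp terms are combined using exp(i*s)*conj(exp(i*t)) = exp(i*(s-t)), and sums of them are collapsed using the identity that for every m > 1 the m distinct m-th roots of unity sum to 0, e.g. 1 + exp(2*I*pi/3) + exp(-2*I*pi/3) = 0.)
A character is irreducible iff <chi, chi> = 1, so this representation is irreducible.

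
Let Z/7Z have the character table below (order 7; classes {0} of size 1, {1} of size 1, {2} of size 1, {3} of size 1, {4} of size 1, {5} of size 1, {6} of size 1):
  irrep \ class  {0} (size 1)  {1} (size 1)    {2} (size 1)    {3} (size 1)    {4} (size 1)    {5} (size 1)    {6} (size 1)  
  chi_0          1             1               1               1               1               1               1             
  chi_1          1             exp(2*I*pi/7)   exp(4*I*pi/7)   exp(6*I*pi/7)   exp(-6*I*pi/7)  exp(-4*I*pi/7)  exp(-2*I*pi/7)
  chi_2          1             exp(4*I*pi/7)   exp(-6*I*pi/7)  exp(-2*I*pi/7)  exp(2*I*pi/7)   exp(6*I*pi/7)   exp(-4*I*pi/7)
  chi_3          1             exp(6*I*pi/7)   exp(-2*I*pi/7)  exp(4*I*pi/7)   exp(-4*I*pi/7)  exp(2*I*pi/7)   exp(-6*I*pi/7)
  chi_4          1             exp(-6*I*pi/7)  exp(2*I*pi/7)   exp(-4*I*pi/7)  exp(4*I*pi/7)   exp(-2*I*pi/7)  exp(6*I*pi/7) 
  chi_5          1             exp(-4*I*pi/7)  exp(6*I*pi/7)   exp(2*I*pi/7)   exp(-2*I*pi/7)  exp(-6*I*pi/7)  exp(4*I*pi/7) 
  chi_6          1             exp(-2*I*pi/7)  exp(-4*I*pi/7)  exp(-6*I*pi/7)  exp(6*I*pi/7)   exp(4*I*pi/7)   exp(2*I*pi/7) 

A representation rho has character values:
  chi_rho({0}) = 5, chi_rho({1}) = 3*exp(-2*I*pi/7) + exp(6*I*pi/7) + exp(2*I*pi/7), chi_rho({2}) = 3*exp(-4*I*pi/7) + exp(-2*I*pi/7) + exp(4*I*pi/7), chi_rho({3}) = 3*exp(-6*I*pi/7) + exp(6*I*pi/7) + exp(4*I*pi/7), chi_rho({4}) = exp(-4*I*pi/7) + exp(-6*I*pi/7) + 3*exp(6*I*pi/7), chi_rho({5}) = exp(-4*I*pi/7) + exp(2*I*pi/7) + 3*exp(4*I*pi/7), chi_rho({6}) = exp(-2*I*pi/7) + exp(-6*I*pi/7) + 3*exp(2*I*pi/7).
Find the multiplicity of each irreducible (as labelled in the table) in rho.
Multiplicities: chi_0: 0, chi_1: 1, chi_2: 0, chi_3: 1, chi_4: 0, chi_5: 0, chi_6: 3.

Derivation: Use <chi_rho, chi> = (1/|G|) sum_C |C| * chi_rho(C) * conj(chi(C)) with |G| = 7 for each irreducible chi in the table:
  <chi_rho, chi_0> = (1/7)[1*(5)*conj(1) + 1*(3*exp(-2*I*pi/7) + exp(6*I*pi/7) + exp(2*I*pi/7))*conj(1) + 1*(3*exp(-4*I*pi/7) + exp(-2*I*pi/7) + exp(4*I*pi/7))*conj(1) + 1*(3*exp(-6*I*pi/7) + exp(6*I*pi/7) + exp(4*I*pi/7))*conj(1) + 1*(exp(-4*I*pi/7) + exp(-6*I*pi/7) + 3*exp(6*I*pi/7))*conj(1) + 1*(exp(-4*I*pi/7) + exp(2*I*pi/7) + 3*exp(4*I*pi/7))*conj(1) + 1*(exp(-2*I*pi/7) + exp(-6*I*pi/7) + 3*exp(2*I*pi/7))*conj(1)]
      = (1/7)[(5) + (3*exp(-2*I*pi/7) + exp(6*I*pi/7) + exp(2*I*pi/7)) + (3*exp(-4*I*pi/7) + exp(-2*I*pi/7) + exp(4*I*pi/7)) + (3*exp(-6*I*pi/7) + exp(6*I*pi/7) + exp(4*I*pi/7)) + (exp(-4*I*pi/7) + exp(-6*I*pi/7) + 3*exp(6*I*pi/7)) + (exp(-4*I*pi/7) + exp(2*I*pi/7) + 3*exp(4*I*pi/7)) + (exp(-2*I*pi/7) + exp(-6*I*pi/7) + 3*exp(2*I*pi/7))] = 0/7 = 0
  <chi_rho, chi_1> = (1/7)[1*(5)*conj(1) + 1*(3*exp(-2*I*pi/7) + exp(6*I*pi/7) + exp(2*I*pi/7))*conj(exp(2*I*pi/7)) + 1*(3*exp(-4*I*pi/7) + exp(-2*I*pi/7) + exp(4*I*pi/7))*conj(exp(4*I*pi/7)) + 1*(3*exp(-6*I*pi/7) + exp(6*I*pi/7) + exp(4*I*pi/7))*conj(exp(6*I*pi/7)) + 1*(exp(-4*I*pi/7) + exp(-6*I*pi/7) + 3*exp(6*I*pi/7))*conj(exp(-6*I*pi/7)) + 1*(exp(-4*I*pi/7) + exp(2*I*pi/7) + 3*exp(4*I*pi/7))*conj(exp(-4*I*pi/7)) + 1*(exp(-2*I*pi/7) + exp(-6*I*pi/7) + 3*exp(2*I*pi/7))*conj(exp(-2*I*pi/7))]
      = (1/7)[(5) + (1 + 3*exp(-4*I*pi/7) + exp(4*I*pi/7)) + (1 + exp(-6*I*pi/7) + 3*exp(6*I*pi/7)) + (1 + exp(-2*I*pi/7) + 3*exp(2*I*pi/7)) + (1 + 3*exp(-2*I*pi/7) + exp(2*I*pi/7)) + (1 + 3*exp(-6*I*pi/7) + exp(6*I*pi/7)) + (1 + exp(-4*I*pi/7) + 3*exp(4*I*pi/7))] = 7/7 = 1
  <chi_rho, chi_2> = (1/7)[1*(5)*conj(1) + 1*(3*exp(-2*I*pi/7) + exp(6*I*pi/7) + exp(2*I*pi/7))*conj(exp(4*I*pi/7)) + 1*(3*exp(-4*I*pi/7) + exp(-2*I*pi/7) + exp(4*I*pi/7))*conj(exp(-6*I*pi/7)) + 1*(3*exp(-6*I*pi/7) + exp(6*I*pi/7) + exp(4*I*pi/7))*conj(exp(-2*I*pi/7)) + 1*(exp(-4*I*pi/7) + exp(-6*I*pi/7) + 3*exp(6*I*pi/7))*conj(exp(2*I*pi/7)) + 1*(exp(-4*I*pi/7) + exp(2*I*pi/7) + 3*exp(4*I*pi/7))*conj(exp(6*I*pi/7)) + 1*(exp(-2*I*pi/7) + exp(-6*I*pi/7) + 3*exp(2*I*pi/7))*conj(exp(-4*I*pi/7))]
      = (1/7)[(5) + (3*exp(-6*I*pi/7) + exp(-2*I*pi/7) + exp(2*I*pi/7)) + (exp(-4*I*pi/7) + exp(4*I*pi/7) + 3*exp(2*I*pi/7)) + (3*exp(-4*I*pi/7) + exp(-6*I*pi/7) + exp(6*I*pi/7)) + (exp(-6*I*pi/7) + exp(6*I*pi/7) + 3*exp(4*I*pi/7)) + (3*exp(-2*I*pi/7) + exp(-4*I*pi/7) + exp(4*I*pi/7)) + (exp(-2*I*pi/7) + exp(2*I*pi/7) + 3*exp(6*I*pi/7))] = 0/7 = 0
  <chi_rho, chi_3> = (1/7)[1*(5)*conj(1) + 1*(3*exp(-2*I*pi/7) + exp(6*I*pi/7) + exp(2*I*pi/7))*conj(exp(6*I*pi/7)) + 1*(3*exp(-4*I*pi/7) + exp(-2*I*pi/7) + exp(4*I*pi/7))*conj(exp(-2*I*pi/7)) + 1*(3*exp(-6*I*pi/7) + exp(6*I*pi/7) + exp(4*I*pi/7))*conj(exp(4*I*pi/7)) + 1*(exp(-4*I*pi/7) + exp(-6*I*pi/7) + 3*exp(6*I*pi/7))*conj(exp(-4*I*pi/7)) + 1*(exp(-4*I*pi/7) + exp(2*I*pi/7) + 3*exp(4*I*pi/7))*conj(exp(2*I*pi/7)) + 1*(exp(-2*I*pi/7) + exp(-6*I*pi/7) + 3*exp(2*I*pi/7))*conj(exp(-6*I*pi/7))]
      = (1/7)[(5) + (1 + exp(-4*I*pi/7) + 3*exp(6*I*pi/7)) + (1 + 3*exp(-2*I*pi/7) + exp(6*I*pi/7)) + (1 + exp(2*I*pi/7) + 3*exp(4*I*pi/7)) + (1 + 3*exp(-4*I*pi/7) + exp(-2*I*pi/7)) + (1 + exp(-6*I*pi/7) + 3*exp(2*I*pi/7)) + (1 + 3*exp(-6*I*pi/7) + exp(4*I*pi/7))] = 7/7 = 1
  <chi_rho, chi_4> = (1/7)[1*(5)*conj(1) + 1*(3*exp(-2*I*pi/7) + exp(6*I*pi/7) + exp(2*I*pi/7))*conj(exp(-6*I*pi/7)) + 1*(3*exp(-4*I*pi/7) + exp(-2*I*pi/7) + exp(4*I*pi/7))*conj(exp(2*I*pi/7)) + 1*(3*exp(-6*I*pi/7) + exp(6*I*pi/7) + exp(4*I*pi/7))*conj(exp(-4*I*pi/7)) + 1*(exp(-4*I*pi/7) + exp(-6*I*pi/7) + 3*exp(6*I*pi/7))*conj(exp(4*I*pi/7)) + 1*(exp(-4*I*pi/7) + exp(2*I*pi/7) + 3*exp(4*I*pi/7))*conj(exp(-2*I*pi/7)) + 1*(exp(-2*I*pi/7) + exp(-6*I*pi/7) + 3*exp(2*I*pi/7))*conj(exp(6*I*pi/7))]
      = (1/7)[(5) + (exp(-2*I*pi/7) + exp(-6*I*pi/7) + 3*exp(4*I*pi/7)) + (3*exp(-6*I*pi/7) + exp(-4*I*pi/7) + exp(2*I*pi/7)) + (3*exp(-2*I*pi/7) + exp(-4*I*pi/7) + exp(-6*I*pi/7)) + (exp(6*I*pi/7) + exp(4*I*pi/7) + 3*exp(2*I*pi/7)) + (exp(-2*I*pi/7) + exp(4*I*pi/7) + 3*exp(6*I*pi/7)) + (3*exp(-4*I*pi/7) + exp(6*I*pi/7) + exp(2*I*pi/7))] = 0/7 = 0
  <chi_rho, chi_5> = (1/7)[1*(5)*conj(1) + 1*(3*exp(-2*I*pi/7) + exp(6*I*pi/7) + exp(2*I*pi/7))*conj(exp(-4*I*pi/7)) + 1*(3*exp(-4*I*pi/7) + exp(-2*I*pi/7) + exp(4*I*pi/7))*conj(exp(6*I*pi/7)) + 1*(3*exp(-6*I*pi/7) + exp(6*I*pi/7) + exp(4*I*pi/7))*conj(exp(2*I*pi/7)) + 1*(exp(-4*I*pi/7) + exp(-6*I*pi/7) + 3*exp(6*I*pi/7))*conj(exp(-2*I*pi/7)) + 1*(exp(-4*I*pi/7) + exp(2*I*pi/7) + 3*exp(4*I*pi/7))*conj(exp(-6*I*pi/7)) + 1*(exp(-2*I*pi/7) + exp(-6*I*pi/7) + 3*exp(2*I*pi/7))*conj(exp(4*I*pi/7))]
      = (1/7)[(5) + (exp(-4*I*pi/7) + exp(6*I*pi/7) + 3*exp(2*I*pi/7)) + (exp(-2*I*pi/7) + exp(6*I*pi/7) + 3*exp(4*I*pi/7)) + (exp(2*I*pi/7) + exp(4*I*pi/7) + 3*exp(6*I*pi/7)) + (3*exp(-6*I*pi/7) + exp(-4*I*pi/7) + exp(-2*I*pi/7)) + (3*exp(-4*I*pi/7) + exp(-6*I*pi/7) + exp(2*I*pi/7)) + (3*exp(-2*I*pi/7) + exp(-6*I*pi/7) + exp(4*I*pi/7))] = 0/7 = 0
  <chi_rho, chi_6> = (1/7)[1*(5)*conj(1) + 1*(3*exp(-2*I*pi/7) + exp(6*I*pi/7) + exp(2*I*pi/7))*conj(exp(-2*I*pi/7)) + 1*(3*exp(-4*I*pi/7) + exp(-2*I*pi/7) + exp(4*I*pi/7))*conj(exp(-4*I*pi/7)) + 1*(3*exp(-6*I*pi/7) + exp(6*I*pi/7) + exp(4*I*pi/7))*conj(exp(-6*I*pi/7)) + 1*(exp(-4*I*pi/7) + exp(-6*I*pi/7) + 3*exp(6*I*pi/7))*conj(exp(6*I*pi/7)) + 1*(exp(-4*I*pi/7) + exp(2*I*pi/7) + 3*exp(4*I*pi/7))*conj(exp(4*I*pi/7)) + 1*(exp(-2*I*pi/7) + exp(-6*I*pi/7) + 3*exp(2*I*pi/7))*conj(exp(2*I*pi/7))]
      = (1/7)[(5) + (3 + exp(-6*I*pi/7) + exp(4*I*pi/7)) + (3 + exp(-6*I*pi/7) + exp(2*I*pi/7)) + (3 + exp(-4*I*pi/7) + exp(-2*I*pi/7)) + (3 + exp(2*I*pi/7) + exp(4*I*pi/7)) + (3 + exp(-2*I*pi/7) + exp(6*I*pi/7)) + (3 + exp(-4*I*pi/7) + exp(6*I*pi/7))] = 21/7 = 3
(Exp terms are combined using exp(i*s)*conj(exp(i*t)) = exp(i*(s-t)), and sums of them are collapsed using the identity that for every m > 1 the m distinct m-th roots of unity sum to 0, e.g. 1 + exp(2*I*pi/3) + exp(-2*I*pi/3) = 0.)
Dimension check: dim(rho) = sum (mult * dim) = 0*1 + 1*1 + 0*1 + 1*1 + 0*1 + 0*1 + 3*1 = 5 = chi_rho(e) = 5.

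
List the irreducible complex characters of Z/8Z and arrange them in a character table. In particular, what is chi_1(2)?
Character table of Z/8Z (irreps indexed chi_0,...,chi_7 with chi_k(m) = zeta_8^(k*m), zeta_8 = exp(2*pi*i/8)):
  irrep \ class  {0} (size 1)  {1} (size 1)    {2} (size 1)  {3} (size 1)    {4} (size 1)  {5} (size 1)    {6} (size 1)  {7} (size 1)  
  chi_0          1             1               1             1               1             1               1             1             
  chi_1          1             exp(I*pi/4)     I             exp(3*I*pi/4)   -1            exp(-3*I*pi/4)  -I            exp(-I*pi/4)  
  chi_2          1             I               -1            -I              1             I               -1            -I            
  chi_3          1             exp(3*I*pi/4)   -I            exp(I*pi/4)     -1            exp(-I*pi/4)    I             exp(-3*I*pi/4)
  chi_4          1             -1              1             -1              1             -1              1             -1            
  chi_5          1             exp(-3*I*pi/4)  I             exp(-I*pi/4)    -1            exp(I*pi/4)     -I            exp(3*I*pi/4) 
  chi_6          1             -I              -1            I               1             -I              -1            I             
  chi_7          1             exp(-I*pi/4)    -I            exp(-3*I*pi/4)  -1            exp(3*I*pi/4)   I             exp(I*pi/4)   

Spot check: chi_1(2) = zeta_8^(1*2) = zeta_8^2 = I.

Why: Z/8Z is abelian, so all 8 irreducible complex representations are 1-dimensional. They are given by chi_k(m) = zeta_8^(k*m) for k = 0,...,7. Row orthogonality: sum_m chi_k(m) conj(chi_l(m)) = 8 * [k = l].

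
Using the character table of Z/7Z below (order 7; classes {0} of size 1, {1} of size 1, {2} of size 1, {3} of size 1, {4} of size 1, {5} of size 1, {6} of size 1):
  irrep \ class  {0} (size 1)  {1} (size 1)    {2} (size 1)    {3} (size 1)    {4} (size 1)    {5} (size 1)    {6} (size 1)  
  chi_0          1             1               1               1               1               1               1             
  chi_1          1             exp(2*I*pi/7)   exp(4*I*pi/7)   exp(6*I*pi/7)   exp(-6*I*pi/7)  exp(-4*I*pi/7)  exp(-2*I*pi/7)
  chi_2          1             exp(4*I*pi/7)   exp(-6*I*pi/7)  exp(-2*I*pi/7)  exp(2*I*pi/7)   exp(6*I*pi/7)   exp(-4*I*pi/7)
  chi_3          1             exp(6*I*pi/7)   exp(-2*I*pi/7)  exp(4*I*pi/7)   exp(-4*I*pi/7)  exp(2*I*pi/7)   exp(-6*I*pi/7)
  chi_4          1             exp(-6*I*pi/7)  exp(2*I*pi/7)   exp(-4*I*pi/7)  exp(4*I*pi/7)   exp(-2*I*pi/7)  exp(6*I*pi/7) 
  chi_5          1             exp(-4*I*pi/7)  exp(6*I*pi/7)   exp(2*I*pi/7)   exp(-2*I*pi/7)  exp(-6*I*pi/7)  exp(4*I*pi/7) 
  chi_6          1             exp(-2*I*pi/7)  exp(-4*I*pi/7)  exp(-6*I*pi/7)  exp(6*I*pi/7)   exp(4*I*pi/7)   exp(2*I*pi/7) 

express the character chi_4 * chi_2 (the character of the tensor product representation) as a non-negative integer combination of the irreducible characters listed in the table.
chi_4 tensor chi_2 = chi_6 (all other irreducibles have multiplicity 0).

Details: The character of a tensor product is the pointwise product (chi_4 * chi_2)(C) = chi_4(C) * chi_2(C):
  {0}: (1)*(1), {1}: (exp(-6*I*pi/7))*(exp(4*I*pi/7)), {2}: (exp(2*I*pi/7))*(exp(-6*I*pi/7)), {3}: (exp(-4*I*pi/7))*(exp(-2*I*pi/7)), {4}: (exp(4*I*pi/7))*(exp(2*I*pi/7)), {5}: (exp(-2*I*pi/7))*(exp(6*I*pi/7)), {6}: (exp(6*I*pi/7))*(exp(-4*I*pi/7))
so (chi_4 * chi_2) takes values
  {0} -> 1, {1} -> exp(-2*I*pi/7), {2} -> exp(-4*I*pi/7), {3} -> exp(-6*I*pi/7), {4} -> exp(6*I*pi/7), {5} -> exp(4*I*pi/7), {6} -> exp(2*I*pi/7).
Now take the inner product of this character with each irreducible chi from the table, <chi_4*chi_2, chi> = (1/7) sum_C |C| (chi_4*chi_2)(C) conj(chi(C)):
  <chi_4*chi_2, chi_0> = (1/7)[1*(1)*conj(1) + 1*(exp(-2*I*pi/7))*conj(1) + 1*(exp(-4*I*pi/7))*conj(1) + 1*(exp(-6*I*pi/7))*conj(1) + 1*(exp(6*I*pi/7))*conj(1) + 1*(exp(4*I*pi/7))*conj(1) + 1*(exp(2*I*pi/7))*conj(1)]
      = (1/7)[(1) + (exp(-2*I*pi/7)) + (exp(-4*I*pi/7)) + (exp(-6*I*pi/7)) + (exp(6*I*pi/7)) + (exp(4*I*pi/7)) + (exp(2*I*pi/7))] = 0/7 = 0
  <chi_4*chi_2, chi_1> = (1/7)[1*(1)*conj(1) + 1*(exp(-2*I*pi/7))*conj(exp(2*I*pi/7)) + 1*(exp(-4*I*pi/7))*conj(exp(4*I*pi/7)) + 1*(exp(-6*I*pi/7))*conj(exp(6*I*pi/7)) + 1*(exp(6*I*pi/7))*conj(exp(-6*I*pi/7)) + 1*(exp(4*I*pi/7))*conj(exp(-4*I*pi/7)) + 1*(exp(2*I*pi/7))*conj(exp(-2*I*pi/7))]
      = (1/7)[(1) + (exp(-4*I*pi/7)) + (exp(6*I*pi/7)) + (exp(2*I*pi/7)) + (exp(-2*I*pi/7)) + (exp(-6*I*pi/7)) + (exp(4*I*pi/7))] = 0/7 = 0
  <chi_4*chi_2, chi_2> = (1/7)[1*(1)*conj(1) + 1*(exp(-2*I*pi/7))*conj(exp(4*I*pi/7)) + 1*(exp(-4*I*pi/7))*conj(exp(-6*I*pi/7)) + 1*(exp(-6*I*pi/7))*conj(exp(-2*I*pi/7)) + 1*(exp(6*I*pi/7))*conj(exp(2*I*pi/7)) + 1*(exp(4*I*pi/7))*conj(exp(6*I*pi/7)) + 1*(exp(2*I*pi/7))*conj(exp(-4*I*pi/7))]
      = (1/7)[(1) + (exp(-6*I*pi/7)) + (exp(2*I*pi/7)) + (exp(-4*I*pi/7)) + (exp(4*I*pi/7)) + (exp(-2*I*pi/7)) + (exp(6*I*pi/7))] = 0/7 = 0
  <chi_4*chi_2, chi_3> = (1/7)[1*(1)*conj(1) + 1*(exp(-2*I*pi/7))*conj(exp(6*I*pi/7)) + 1*(exp(-4*I*pi/7))*conj(exp(-2*I*pi/7)) + 1*(exp(-6*I*pi/7))*conj(exp(4*I*pi/7)) + 1*(exp(6*I*pi/7))*conj(exp(-4*I*pi/7)) + 1*(exp(4*I*pi/7))*conj(exp(2*I*pi/7)) + 1*(exp(2*I*pi/7))*conj(exp(-6*I*pi/7))]
      = (1/7)[(1) + (exp(6*I*pi/7)) + (exp(-2*I*pi/7)) + (exp(4*I*pi/7)) + (exp(-4*I*pi/7)) + (exp(2*I*pi/7)) + (exp(-6*I*pi/7))] = 0/7 = 0
  <chi_4*chi_2, chi_4> = (1/7)[1*(1)*conj(1) + 1*(exp(-2*I*pi/7))*conj(exp(-6*I*pi/7)) + 1*(exp(-4*I*pi/7))*conj(exp(2*I*pi/7)) + 1*(exp(-6*I*pi/7))*conj(exp(-4*I*pi/7)) + 1*(exp(6*I*pi/7))*conj(exp(4*I*pi/7)) + 1*(exp(4*I*pi/7))*conj(exp(-2*I*pi/7)) + 1*(exp(2*I*pi/7))*conj(exp(6*I*pi/7))]
      = (1/7)[(1) + (exp(4*I*pi/7)) + (exp(-6*I*pi/7)) + (exp(-2*I*pi/7)) + (exp(2*I*pi/7)) + (exp(6*I*pi/7)) + (exp(-4*I*pi/7))] = 0/7 = 0
  <chi_4*chi_2, chi_5> = (1/7)[1*(1)*conj(1) + 1*(exp(-2*I*pi/7))*conj(exp(-4*I*pi/7)) + 1*(exp(-4*I*pi/7))*conj(exp(6*I*pi/7)) + 1*(exp(-6*I*pi/7))*conj(exp(2*I*pi/7)) + 1*(exp(6*I*pi/7))*conj(exp(-2*I*pi/7)) + 1*(exp(4*I*pi/7))*conj(exp(-6*I*pi/7)) + 1*(exp(2*I*pi/7))*conj(exp(4*I*pi/7))]
      = (1/7)[(1) + (exp(2*I*pi/7)) + (exp(4*I*pi/7)) + (exp(6*I*pi/7)) + (exp(-6*I*pi/7)) + (exp(-4*I*pi/7)) + (exp(-2*I*pi/7))] = 0/7 = 0
  <chi_4*chi_2, chi_6> = (1/7)[1*(1)*conj(1) + 1*(exp(-2*I*pi/7))*conj(exp(-2*I*pi/7)) + 1*(exp(-4*I*pi/7))*conj(exp(-4*I*pi/7)) + 1*(exp(-6*I*pi/7))*conj(exp(-6*I*pi/7)) + 1*(exp(6*I*pi/7))*conj(exp(6*I*pi/7)) + 1*(exp(4*I*pi/7))*conj(exp(4*I*pi/7)) + 1*(exp(2*I*pi/7))*conj(exp(2*I*pi/7))]
      = (1/7)[(1) + (1) + (1) + (1) + (1) + (1) + (1)] = 7/7 = 1
(Exp terms are combined using exp(i*s)*conj(exp(i*t)) = exp(i*(s-t)), and sums of them are collapsed using the identity that for every m > 1 the m distinct m-th roots of unity sum to 0, e.g. 1 + exp(2*I*pi/3) + exp(-2*I*pi/3) = 0.)
Hence the multiplicities are chi_6: 1. Dimension check: dim(chi_4)*dim(chi_2) = 1*1 = 1 and sum (mult * dim) = 1*1 = 1.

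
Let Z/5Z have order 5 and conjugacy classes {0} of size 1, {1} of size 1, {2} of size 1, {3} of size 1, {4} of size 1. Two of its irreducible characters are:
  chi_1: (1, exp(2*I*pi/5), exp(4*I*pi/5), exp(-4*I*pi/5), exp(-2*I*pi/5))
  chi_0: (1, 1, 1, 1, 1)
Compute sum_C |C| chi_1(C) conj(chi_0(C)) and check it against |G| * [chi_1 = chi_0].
Sum = 0; so <chi_1, chi_0> = 0 (distinct irreducibles are orthogonal).

Proof sketch: Compute term by term over conjugacy classes (|C| * chi_1(C) * conj(chi_0(C))):
  1*(1)*conj(1) + 1*(exp(2*I*pi/5))*conj(1) + 1*(exp(4*I*pi/5))*conj(1) + 1*(exp(-4*I*pi/5))*conj(1) + 1*(exp(-2*I*pi/5))*conj(1)
  = (1) + (exp(2*I*pi/5)) + (exp(4*I*pi/5)) + (exp(-4*I*pi/5)) + (exp(-2*I*pi/5))
  = 0.
(Exp terms are combined using exp(i*s)*conj(exp(i*t)) = exp(i*(s-t)), and sums of them are collapsed using the identity that for every m > 1 the m distinct m-th roots of unity sum to 0, e.g. 1 + exp(2*I*pi/3) + exp(-2*I*pi/3) = 0.)
Dividing by |G| = 5 gives 0/5 = 0, matching the row-orthogonality relation <chi_1, chi_0> = [chi_1 = chi_0].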